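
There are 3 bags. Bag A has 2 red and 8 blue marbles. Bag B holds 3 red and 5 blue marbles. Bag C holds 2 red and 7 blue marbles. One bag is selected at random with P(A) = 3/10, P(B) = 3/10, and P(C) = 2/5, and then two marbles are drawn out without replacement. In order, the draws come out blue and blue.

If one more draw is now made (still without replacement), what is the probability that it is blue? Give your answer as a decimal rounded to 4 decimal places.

0.6834

Under each hypothesis, the probability of the observed sequence is: P(data | bag A) = (8/10)(7/9) = 28/45; P(data | bag B) = (5/8)(4/7) = 5/14; P(data | bag C) = (7/9)(6/8) = 7/12.
The prior-weighted likelihoods are 3/10 · 28/45 = 14/75, 3/10 · 5/14 = 3/28, 2/5 · 7/12 = 7/30; summing to 369/700.
Dividing through by the total gives posterior P(bag A | data) = 0.35411, P(bag B | data) = 0.20325, P(bag C | data) = 0.44264.
So P(blue next | data) = Σ P(blue next | H) P(H | data) = (3/4)(0.35411) + (1/2)(0.20325) + (5/7)(0.44264) = 0.68338.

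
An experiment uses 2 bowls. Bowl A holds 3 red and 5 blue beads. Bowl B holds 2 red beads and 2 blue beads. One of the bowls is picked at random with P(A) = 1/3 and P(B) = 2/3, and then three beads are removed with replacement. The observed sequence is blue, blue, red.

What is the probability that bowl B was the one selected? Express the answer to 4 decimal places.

0.6305

For each hypothesis, P(data | H) works out to: P(data | bowl A) = (5/8)(5/8)(3/8) = 0.14648; P(data | bowl B) = (2/4)(2/4)(2/4) = 0.125.
Multiplying each by its prior: 1/3 · 0.14648 = 0.048828, 2/3 · 0.125 = 0.083333; with total 0.13216.
By Bayes' rule, P(bowl B | data) = (0.083333) / (0.13216) = 0.63054.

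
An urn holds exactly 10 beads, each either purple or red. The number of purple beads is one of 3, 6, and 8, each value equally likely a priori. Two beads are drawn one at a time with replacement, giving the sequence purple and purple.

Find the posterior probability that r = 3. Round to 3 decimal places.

The likelihood of the observed sequence under each hypothesis: P(data | r = 3) = (3/10)(3/10) = 9/100; P(data | r = 6) = (6/10)(6/10) = 9/25; P(data | r = 8) = (8/10)(8/10) = 16/25.
The prior-weighted likelihoods are 1/3 · 9/100 = 3/100, 1/3 · 9/25 = 3/25, 1/3 · 16/25 = 16/75; summing to 109/300.
So P(r = 3 | data) = (3/100) / (109/300) = 9/109.

0.083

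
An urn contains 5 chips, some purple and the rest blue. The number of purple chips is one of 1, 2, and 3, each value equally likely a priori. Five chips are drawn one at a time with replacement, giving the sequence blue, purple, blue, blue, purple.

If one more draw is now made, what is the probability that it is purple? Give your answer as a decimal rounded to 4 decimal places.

0.4066

Under each hypothesis, the probability of the observed sequence is: P(data | r = 1) = (4/5)(1/5)(4/5)(4/5)(1/5) = 0.02048; P(data | r = 2) = (3/5)(2/5)(3/5)(3/5)(2/5) = 0.03456; P(data | r = 3) = (2/5)(3/5)(2/5)(2/5)(3/5) = 0.02304.
Multiplying each by its prior: 1/3 · 0.02048 = 0.0068267, 1/3 · 0.03456 = 0.01152, 1/3 · 0.02304 = 0.00768; summing to 0.026027.
The posterior is then P(r = 1 | data) = 0.2623, P(r = 2 | data) = 0.44262, P(r = 3 | data) = 0.29508.
Averaging over the posterior, P(purple next | data) = (1/5)(0.2623) + (2/5)(0.44262) + (3/5)(0.29508) = 0.40656.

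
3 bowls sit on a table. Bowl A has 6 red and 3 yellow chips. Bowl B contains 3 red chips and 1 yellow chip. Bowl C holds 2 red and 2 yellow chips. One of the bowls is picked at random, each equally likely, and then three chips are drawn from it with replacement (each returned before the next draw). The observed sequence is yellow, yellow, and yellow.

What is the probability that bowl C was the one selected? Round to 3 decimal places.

0.704

The likelihood of the observed sequence under each hypothesis: P(data | bowl A) = (3/9)(3/9)(3/9) = 0.037037; P(data | bowl B) = (1/4)(1/4)(1/4) = 0.015625; P(data | bowl C) = (2/4)(2/4)(2/4) = 0.125.
Multiplying each by its prior: 1/3 · 0.037037 = 0.012346, 1/3 · 0.015625 = 0.0052083, 1/3 · 0.125 = 0.041667; summing to 0.059221.
By Bayes' rule, P(bowl C | data) = (0.041667) / (0.059221) = 0.70358.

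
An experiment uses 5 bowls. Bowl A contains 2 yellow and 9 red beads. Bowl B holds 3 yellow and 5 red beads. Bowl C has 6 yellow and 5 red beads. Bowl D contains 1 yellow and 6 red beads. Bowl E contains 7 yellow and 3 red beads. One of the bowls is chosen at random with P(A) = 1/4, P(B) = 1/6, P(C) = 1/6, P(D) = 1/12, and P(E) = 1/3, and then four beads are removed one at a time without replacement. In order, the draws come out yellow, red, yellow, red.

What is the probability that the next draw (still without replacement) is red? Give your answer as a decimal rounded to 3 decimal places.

For each hypothesis, P(data | H) works out to: P(data | bowl A) = (2/11)(9/10)(1/9)(8/8) = 0.018182; P(data | bowl B) = (3/8)(5/7)(2/6)(4/5) = 0.071429; P(data | bowl C) = (6/11)(5/10)(5/9)(4/8) = 0.075758; P(data | bowl D) = (1/7)(6/6)(0/5) = 0; P(data | bowl E) = (7/10)(3/9)(6/8)(2/7) = 0.05.
Weighting by the prior gives 1/4 · 0.018182 = 0.0045455, 1/6 · 0.071429 = 0.011905, 1/6 · 0.075758 = 0.012626, 1/12 · 0 = 0, 1/3 · 0.05 = 0.016667; these sum to 0.045743.
Normalising, the posterior is P(bowl A | data) = 0.099369, P(bowl B | data) = 0.26025, P(bowl C | data) = 0.27603, P(bowl D | data) = 0, P(bowl E | data) = 0.36435.
So P(red next | data) = Σ P(red next | H) P(H | data) = (1)(0.099369) + (3/4)(0.26025) + (3/7)(0.27603) + (1/6)(0.36435) = 0.47358.

0.474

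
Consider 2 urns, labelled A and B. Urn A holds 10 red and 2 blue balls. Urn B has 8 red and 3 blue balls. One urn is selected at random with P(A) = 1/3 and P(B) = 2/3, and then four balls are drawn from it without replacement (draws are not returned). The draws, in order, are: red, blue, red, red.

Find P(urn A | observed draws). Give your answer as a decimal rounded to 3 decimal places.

For each hypothesis, P(data | H) works out to: P(data | urn A) = (10/12)(2/11)(9/10)(8/9) = 4/33; P(data | urn B) = (8/11)(3/10)(7/9)(6/8) = 7/55.
Weighting by the prior gives 1/3 · 4/33 = 4/99, 2/3 · 7/55 = 14/165; summing to 62/495.
By Bayes' rule, P(urn A | data) = (4/99) / (62/495) = 10/31.

0.323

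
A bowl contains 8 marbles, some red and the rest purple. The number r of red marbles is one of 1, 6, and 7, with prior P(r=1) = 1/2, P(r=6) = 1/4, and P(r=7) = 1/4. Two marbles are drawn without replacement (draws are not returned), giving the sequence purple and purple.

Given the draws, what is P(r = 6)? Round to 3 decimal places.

For each hypothesis, P(data | H) works out to: P(data | r = 1) = (7/8)(6/7) = 3/4; P(data | r = 6) = (2/8)(1/7) = 1/28; P(data | r = 7) = (1/8)(0/7) = 0.
The prior-weighted likelihoods are 1/2 · 3/4 = 3/8, 1/4 · 1/28 = 1/112, 1/4 · 0 = 0; these sum to 43/112.
By Bayes' rule, P(r = 6 | data) = (1/112) / (43/112) = 1/43.

0.023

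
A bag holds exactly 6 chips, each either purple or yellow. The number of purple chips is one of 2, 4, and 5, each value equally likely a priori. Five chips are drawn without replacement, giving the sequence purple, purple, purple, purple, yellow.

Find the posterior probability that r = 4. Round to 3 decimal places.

The likelihood of the observed sequence under each hypothesis: P(data | r = 2) = (2/6)(1/5)(0/4) = 0; P(data | r = 4) = (4/6)(3/5)(2/4)(1/3)(2/2) = 1/15; P(data | r = 5) = (5/6)(4/5)(3/4)(2/3)(1/2) = 1/6.
The prior-weighted likelihoods are 1/3 · 0 = 0, 1/3 · 1/15 = 1/45, 1/3 · 1/6 = 1/18; summing to 7/90.
Hence P(r = 4 | data) = (1/45) / (7/90) = 2/7.

0.286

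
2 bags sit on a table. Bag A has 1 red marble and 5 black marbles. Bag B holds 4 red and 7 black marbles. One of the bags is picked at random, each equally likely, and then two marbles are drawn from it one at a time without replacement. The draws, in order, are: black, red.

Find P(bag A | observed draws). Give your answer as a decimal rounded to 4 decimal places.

Compute the likelihood of the observed sequence for each case: P(data | bag A) = (5/6)(1/5) = 1/6; P(data | bag B) = (7/11)(4/10) = 14/55.
Weighting by the prior gives 1/2 · 1/6 = 1/12, 1/2 · 14/55 = 7/55; with total 139/660.
By Bayes' rule, P(bag A | data) = (1/12) / (139/660) = 55/139.

0.3957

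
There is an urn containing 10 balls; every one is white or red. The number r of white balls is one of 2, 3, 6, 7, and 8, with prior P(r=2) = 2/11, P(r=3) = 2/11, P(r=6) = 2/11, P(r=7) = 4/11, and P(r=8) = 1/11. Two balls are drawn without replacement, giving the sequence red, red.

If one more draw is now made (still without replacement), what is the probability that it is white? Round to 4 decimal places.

The likelihood of the observed sequence under each hypothesis: P(data | r = 2) = (8/10)(7/9) = 28/45; P(data | r = 3) = (7/10)(6/9) = 7/15; P(data | r = 6) = (4/10)(3/9) = 2/15; P(data | r = 7) = (3/10)(2/9) = 1/15; P(data | r = 8) = (2/10)(1/9) = 1/45.
Weighting by the prior gives 2/11 · 28/45 = 56/495, 2/11 · 7/15 = 14/165, 2/11 · 2/15 = 4/165, 4/11 · 1/15 = 4/165, 1/11 · 1/45 = 1/495; with total 41/165.
Normalising, the posterior is P(r = 2 | data) = 56/123, P(r = 3 | data) = 14/41, P(r = 6 | data) = 4/41, P(r = 7 | data) = 4/41, P(r = 8 | data) = 1/123.
The predictive probability is P(white next | data) = (1/4)(56/123) + (3/8)(14/41) + (3/4)(4/41) + (7/8)(4/41) + (1)(1/123) = 67/164.

0.4085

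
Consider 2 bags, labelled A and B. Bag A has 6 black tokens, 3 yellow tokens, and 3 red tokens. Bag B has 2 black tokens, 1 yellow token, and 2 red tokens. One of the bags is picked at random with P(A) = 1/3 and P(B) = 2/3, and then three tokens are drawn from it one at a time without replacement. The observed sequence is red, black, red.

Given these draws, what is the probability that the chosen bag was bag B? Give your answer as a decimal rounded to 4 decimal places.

0.8302

For each hypothesis, P(data | H) works out to: P(data | bag A) = (3/12)(6/11)(2/10) = 3/110; P(data | bag B) = (2/5)(2/4)(1/3) = 1/15.
The prior-weighted likelihoods are 1/3 · 3/110 = 1/110, 2/3 · 1/15 = 2/45; with total 53/990.
So P(bag B | data) = (2/45) / (53/990) = 44/53.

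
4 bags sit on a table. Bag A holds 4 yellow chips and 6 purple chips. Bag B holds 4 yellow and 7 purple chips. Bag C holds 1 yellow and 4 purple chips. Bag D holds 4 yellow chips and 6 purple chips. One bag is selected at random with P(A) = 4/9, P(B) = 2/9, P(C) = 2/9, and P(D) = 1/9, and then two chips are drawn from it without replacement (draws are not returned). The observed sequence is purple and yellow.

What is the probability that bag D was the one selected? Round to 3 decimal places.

0.119

Under each hypothesis, the probability of the observed sequence is: P(data | bag A) = (6/10)(4/9) = 4/15; P(data | bag B) = (7/11)(4/10) = 14/55; P(data | bag C) = (4/5)(1/4) = 1/5; P(data | bag D) = (6/10)(4/9) = 4/15.
Multiplying each by its prior: 4/9 · 4/15 = 16/135, 2/9 · 14/55 = 28/495, 2/9 · 1/5 = 2/45, 1/9 · 4/15 = 4/135; these sum to 74/297.
So P(bag D | data) = (4/135) / (74/297) = 22/185.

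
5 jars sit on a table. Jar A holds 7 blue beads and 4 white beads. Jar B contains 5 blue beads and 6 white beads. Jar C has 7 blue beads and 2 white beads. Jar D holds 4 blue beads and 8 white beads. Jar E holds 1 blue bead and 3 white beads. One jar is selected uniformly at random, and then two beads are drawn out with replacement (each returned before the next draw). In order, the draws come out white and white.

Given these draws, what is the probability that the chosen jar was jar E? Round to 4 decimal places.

0.3785

The likelihood of the observed sequence under each hypothesis: P(data | jar A) = (4/11)(4/11) = 0.13223; P(data | jar B) = (6/11)(6/11) = 0.29752; P(data | jar C) = (2/9)(2/9) = 0.049383; P(data | jar D) = (8/12)(8/12) = 0.44444; P(data | jar E) = (3/4)(3/4) = 0.5625.
Multiplying each by its prior: 1/5 · 0.13223 = 0.026446, 1/5 · 0.29752 = 0.059504, 1/5 · 0.049383 = 0.0098765, 1/5 · 0.44444 = 0.088889, 1/5 · 0.5625 = 0.1125; these sum to 0.29722.
So P(jar E | data) = (0.1125) / (0.29722) = 0.37851.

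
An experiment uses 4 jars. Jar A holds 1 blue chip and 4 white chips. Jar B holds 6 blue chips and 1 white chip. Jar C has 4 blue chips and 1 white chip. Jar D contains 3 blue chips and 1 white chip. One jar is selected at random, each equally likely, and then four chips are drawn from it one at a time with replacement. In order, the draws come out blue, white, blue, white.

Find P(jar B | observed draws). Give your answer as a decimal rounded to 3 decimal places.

0.148

Compute the likelihood of the observed sequence for each case: P(data | jar A) = (1/5)(4/5)(1/5)(4/5) = 0.0256; P(data | jar B) = (6/7)(1/7)(6/7)(1/7) = 0.014994; P(data | jar C) = (4/5)(1/5)(4/5)(1/5) = 0.0256; P(data | jar D) = (3/4)(1/4)(3/4)(1/4) = 0.035156.
The prior-weighted likelihoods are 1/4 · 0.0256 = 0.0064, 1/4 · 0.014994 = 0.0037484, 1/4 · 0.0256 = 0.0064, 1/4 · 0.035156 = 0.0087891; summing to 0.025338.
Hence P(jar B | data) = (0.0037484) / (0.025338) = 0.14794.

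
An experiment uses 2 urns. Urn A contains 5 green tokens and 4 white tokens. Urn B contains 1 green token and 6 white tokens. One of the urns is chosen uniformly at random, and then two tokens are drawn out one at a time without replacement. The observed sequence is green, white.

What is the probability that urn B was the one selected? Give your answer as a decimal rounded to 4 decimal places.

0.3396

For each hypothesis, P(data | H) works out to: P(data | urn A) = (5/9)(4/8) = 5/18; P(data | urn B) = (1/7)(6/6) = 1/7.
Weighting by the prior gives 1/2 · 5/18 = 5/36, 1/2 · 1/7 = 1/14; these sum to 53/252.
Hence P(urn B | data) = (1/14) / (53/252) = 18/53.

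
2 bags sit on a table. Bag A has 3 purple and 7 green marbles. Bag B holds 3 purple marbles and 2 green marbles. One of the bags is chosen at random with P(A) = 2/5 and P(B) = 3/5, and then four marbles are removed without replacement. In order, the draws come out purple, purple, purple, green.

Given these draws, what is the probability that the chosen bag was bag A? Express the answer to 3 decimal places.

The likelihood of the observed sequence under each hypothesis: P(data | bag A) = (3/10)(2/9)(1/8)(7/7) = 1/120; P(data | bag B) = (3/5)(2/4)(1/3)(2/2) = 1/10.
Multiplying each by its prior: 2/5 · 1/120 = 1/300, 3/5 · 1/10 = 3/50; summing to 19/300.
So P(bag A | data) = (1/300) / (19/300) = 1/19.

0.053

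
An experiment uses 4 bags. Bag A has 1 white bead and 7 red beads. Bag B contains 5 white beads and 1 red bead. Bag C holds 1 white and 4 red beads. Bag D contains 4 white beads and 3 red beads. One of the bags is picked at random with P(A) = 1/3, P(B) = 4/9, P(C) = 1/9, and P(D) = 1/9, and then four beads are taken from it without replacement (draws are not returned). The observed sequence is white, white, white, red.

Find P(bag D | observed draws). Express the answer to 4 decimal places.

Compute the likelihood of the observed sequence for each case: P(data | bag A) = (1/8)(0/7) = 0; P(data | bag B) = (5/6)(4/5)(3/4)(1/3) = 1/6; P(data | bag C) = (1/5)(0/4) = 0; P(data | bag D) = (4/7)(3/6)(2/5)(3/4) = 3/35.
Multiplying each by its prior: 1/3 · 0 = 0, 4/9 · 1/6 = 2/27, 1/9 · 0 = 0, 1/9 · 3/35 = 1/105; summing to 79/945.
Therefore the posterior P(bag D | data) = (1/105) / (79/945) = 9/79.

0.1139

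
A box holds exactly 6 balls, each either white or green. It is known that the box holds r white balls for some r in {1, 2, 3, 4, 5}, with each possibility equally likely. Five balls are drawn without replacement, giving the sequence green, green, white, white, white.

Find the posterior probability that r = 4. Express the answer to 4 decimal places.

0.5714

Compute the likelihood of the observed sequence for each case: P(data | r = 1) = (5/6)(4/5)(1/4)(0/3) = 0; P(data | r = 2) = (4/6)(3/5)(2/4)(1/3)(0/2) = 0; P(data | r = 3) = (3/6)(2/5)(3/4)(2/3)(1/2) = 1/20; P(data | r = 4) = (2/6)(1/5)(4/4)(3/3)(2/2) = 1/15; P(data | r = 5) = (1/6)(0/5) = 0.
The prior-weighted likelihoods are 1/5 · 0 = 0, 1/5 · 0 = 0, 1/5 · 1/20 = 1/100, 1/5 · 1/15 = 1/75, 1/5 · 0 = 0; summing to 7/300.
So P(r = 4 | data) = (1/75) / (7/300) = 4/7.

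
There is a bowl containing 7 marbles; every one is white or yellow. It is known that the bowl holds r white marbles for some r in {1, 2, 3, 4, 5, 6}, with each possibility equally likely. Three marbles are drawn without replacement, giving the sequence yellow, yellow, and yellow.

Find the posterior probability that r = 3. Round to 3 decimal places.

0.114

Compute the likelihood of the observed sequence for each case: P(data | r = 1) = (6/7)(5/6)(4/5) = 4/7; P(data | r = 2) = (5/7)(4/6)(3/5) = 2/7; P(data | r = 3) = (4/7)(3/6)(2/5) = 4/35; P(data | r = 4) = (3/7)(2/6)(1/5) = 1/35; P(data | r = 5) = (2/7)(1/6)(0/5) = 0; P(data | r = 6) = (1/7)(0/6) = 0.
The prior-weighted likelihoods are 1/6 · 4/7 = 2/21, 1/6 · 2/7 = 1/21, 1/6 · 4/35 = 2/105, 1/6 · 1/35 = 1/210, 1/6 · 0 = 0, 1/6 · 0 = 0; summing to 1/6.
By Bayes' rule, P(r = 3 | data) = (2/105) / (1/6) = 4/35.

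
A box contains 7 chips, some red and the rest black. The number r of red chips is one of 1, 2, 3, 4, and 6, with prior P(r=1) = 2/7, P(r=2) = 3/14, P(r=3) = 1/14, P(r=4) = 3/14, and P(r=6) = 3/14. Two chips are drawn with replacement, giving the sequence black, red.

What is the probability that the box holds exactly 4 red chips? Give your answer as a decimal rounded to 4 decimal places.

Under each hypothesis, the probability of the observed sequence is: P(data | r = 1) = (6/7)(1/7) = 6/49; P(data | r = 2) = (5/7)(2/7) = 10/49; P(data | r = 3) = (4/7)(3/7) = 12/49; P(data | r = 4) = (3/7)(4/7) = 12/49; P(data | r = 6) = (1/7)(6/7) = 6/49.
Multiplying each by its prior: 2/7 · 6/49 = 12/343, 3/14 · 10/49 = 15/343, 1/14 · 12/49 = 6/343, 3/14 · 12/49 = 18/343, 3/14 · 6/49 = 9/343; these sum to 60/343.
Hence P(r = 4 | data) = (18/343) / (60/343) = 3/10.

0.3000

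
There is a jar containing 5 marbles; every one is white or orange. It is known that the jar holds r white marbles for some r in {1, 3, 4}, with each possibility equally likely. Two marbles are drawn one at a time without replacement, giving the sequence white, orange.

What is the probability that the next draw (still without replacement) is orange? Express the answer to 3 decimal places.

Compute the likelihood of the observed sequence for each case: P(data | r = 1) = (1/5)(4/4) = 1/5; P(data | r = 3) = (3/5)(2/4) = 3/10; P(data | r = 4) = (4/5)(1/4) = 1/5.
Multiplying each by its prior: 1/3 · 1/5 = 1/15, 1/3 · 3/10 = 1/10, 1/3 · 1/5 = 1/15; summing to 7/30.
The posterior is then P(r = 1 | data) = 2/7, P(r = 3 | data) = 3/7, P(r = 4 | data) = 2/7.
The predictive probability is P(orange next | data) = (1)(2/7) + (1/3)(3/7) + (0)(2/7) = 3/7.

0.429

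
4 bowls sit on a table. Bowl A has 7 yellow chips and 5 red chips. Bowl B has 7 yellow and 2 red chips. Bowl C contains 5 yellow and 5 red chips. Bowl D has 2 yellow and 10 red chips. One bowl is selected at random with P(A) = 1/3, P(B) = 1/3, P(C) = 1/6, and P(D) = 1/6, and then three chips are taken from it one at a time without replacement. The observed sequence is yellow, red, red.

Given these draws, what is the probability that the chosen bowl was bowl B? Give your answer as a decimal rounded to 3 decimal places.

0.102

Compute the likelihood of the observed sequence for each case: P(data | bowl A) = (7/12)(5/11)(4/10) = 0.10606; P(data | bowl B) = (7/9)(2/8)(1/7) = 0.027778; P(data | bowl C) = (5/10)(5/9)(4/8) = 0.13889; P(data | bowl D) = (2/12)(10/11)(9/10) = 0.13636.
Multiplying each by its prior: 1/3 · 0.10606 = 0.035354, 1/3 · 0.027778 = 0.0092593, 1/6 · 0.13889 = 0.023148, 1/6 · 0.13636 = 0.022727; these sum to 0.090488.
Hence P(bowl B | data) = (0.0092593) / (0.090488) = 0.10233.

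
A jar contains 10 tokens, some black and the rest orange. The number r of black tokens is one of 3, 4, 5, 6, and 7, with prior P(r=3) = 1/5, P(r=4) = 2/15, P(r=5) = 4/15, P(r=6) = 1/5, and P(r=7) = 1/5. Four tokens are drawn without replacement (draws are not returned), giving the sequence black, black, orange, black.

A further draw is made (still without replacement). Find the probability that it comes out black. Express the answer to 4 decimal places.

0.4911

Compute the likelihood of the observed sequence for each case: P(data | r = 3) = (3/10)(2/9)(7/8)(1/7) = 0.0083333; P(data | r = 4) = (4/10)(3/9)(6/8)(2/7) = 0.028571; P(data | r = 5) = (5/10)(4/9)(5/8)(3/7) = 0.059524; P(data | r = 6) = (6/10)(5/9)(4/8)(4/7) = 0.095238; P(data | r = 7) = (7/10)(6/9)(3/8)(5/7) = 0.125.
The prior-weighted likelihoods are 1/5 · 0.0083333 = 0.0016667, 2/15 · 0.028571 = 0.0038095, 4/15 · 0.059524 = 0.015873, 1/5 · 0.095238 = 0.019048, 1/5 · 0.125 = 0.025; summing to 0.065397.
The posterior is then P(r = 3 | data) = 0.025485, P(r = 4 | data) = 0.058252, P(r = 5 | data) = 0.24272, P(r = 6 | data) = 0.29126, P(r = 7 | data) = 0.38228.
The predictive probability is P(black next | data) = (0)(0.025485) + (1/6)(0.058252) + (1/3)(0.24272) + (1/2)(0.29126) + (2/3)(0.38228) = 0.4911.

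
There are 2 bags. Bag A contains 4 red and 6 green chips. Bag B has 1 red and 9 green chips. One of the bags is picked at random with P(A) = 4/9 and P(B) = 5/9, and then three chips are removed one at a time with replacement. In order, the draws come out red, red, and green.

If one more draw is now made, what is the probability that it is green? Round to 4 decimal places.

0.6315

Under each hypothesis, the probability of the observed sequence is: P(data | bag A) = (4/10)(4/10)(6/10) = 0.096; P(data | bag B) = (1/10)(1/10)(9/10) = 0.009.
The prior-weighted likelihoods are 4/9 · 0.096 = 0.042667, 5/9 · 0.009 = 0.005; with total 0.047667.
The posterior is then P(bag A | data) = 0.8951, P(bag B | data) = 0.1049.
The predictive probability is P(green next | data) = (3/5)(0.8951) + (9/10)(0.1049) = 0.63147.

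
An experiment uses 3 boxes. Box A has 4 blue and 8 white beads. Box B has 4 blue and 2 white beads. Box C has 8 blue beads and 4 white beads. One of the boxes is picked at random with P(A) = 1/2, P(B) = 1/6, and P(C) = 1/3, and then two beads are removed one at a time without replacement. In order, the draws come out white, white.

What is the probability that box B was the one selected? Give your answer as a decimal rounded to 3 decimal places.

Compute the likelihood of the observed sequence for each case: P(data | box A) = (8/12)(7/11) = 14/33; P(data | box B) = (2/6)(1/5) = 1/15; P(data | box C) = (4/12)(3/11) = 1/11.
Weighting by the prior gives 1/2 · 14/33 = 7/33, 1/6 · 1/15 = 1/90, 1/3 · 1/11 = 1/33; with total 251/990.
By Bayes' rule, P(box B | data) = (1/90) / (251/990) = 11/251.

0.044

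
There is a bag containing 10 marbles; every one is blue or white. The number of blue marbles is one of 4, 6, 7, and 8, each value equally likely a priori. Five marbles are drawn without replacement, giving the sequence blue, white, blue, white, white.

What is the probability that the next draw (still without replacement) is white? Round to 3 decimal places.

For each hypothesis, P(data | H) works out to: P(data | r = 4) = (4/10)(6/9)(3/8)(5/7)(4/6) = 0.047619; P(data | r = 6) = (6/10)(4/9)(5/8)(3/7)(2/6) = 0.02381; P(data | r = 7) = (7/10)(3/9)(6/8)(2/7)(1/6) = 0.0083333; P(data | r = 8) = (8/10)(2/9)(7/8)(1/7)(0/6) = 0.
The prior-weighted likelihoods are 1/4 · 0.047619 = 0.011905, 1/4 · 0.02381 = 0.0059524, 1/4 · 0.0083333 = 0.0020833, 1/4 · 0 = 0; summing to 0.01994.
The posterior is then P(r = 4 | data) = 0.59701, P(r = 6 | data) = 0.29851, P(r = 7 | data) = 0.10448, P(r = 8 | data) = 0.
Averaging over the posterior, P(white next | data) = (3/5)(0.59701) + (1/5)(0.29851) + (0)(0.10448) = 0.41791.

0.418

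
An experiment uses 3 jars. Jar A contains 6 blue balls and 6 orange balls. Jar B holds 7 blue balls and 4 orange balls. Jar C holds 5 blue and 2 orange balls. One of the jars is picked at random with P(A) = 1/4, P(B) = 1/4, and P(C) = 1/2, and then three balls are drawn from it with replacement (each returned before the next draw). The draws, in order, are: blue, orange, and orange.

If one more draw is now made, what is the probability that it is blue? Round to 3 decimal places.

0.612

For each hypothesis, P(data | H) works out to: P(data | jar A) = (6/12)(6/12)(6/12) = 0.125; P(data | jar B) = (7/11)(4/11)(4/11) = 0.084147; P(data | jar C) = (5/7)(2/7)(2/7) = 0.058309.
Multiplying each by its prior: 1/4 · 0.125 = 0.03125, 1/4 · 0.084147 = 0.021037, 1/2 · 0.058309 = 0.029155; with total 0.081441.
The posterior is then P(jar A | data) = 0.38371, P(jar B | data) = 0.25831, P(jar C | data) = 0.35798.
Averaging over the posterior, P(blue next | data) = (1/2)(0.38371) + (7/11)(0.25831) + (5/7)(0.35798) = 0.61193.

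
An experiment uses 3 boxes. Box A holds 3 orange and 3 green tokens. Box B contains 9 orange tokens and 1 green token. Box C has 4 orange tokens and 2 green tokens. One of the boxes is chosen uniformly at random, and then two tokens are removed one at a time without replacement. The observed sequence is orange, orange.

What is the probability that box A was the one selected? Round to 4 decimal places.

0.1429

Compute the likelihood of the observed sequence for each case: P(data | box A) = (3/6)(2/5) = 1/5; P(data | box B) = (9/10)(8/9) = 4/5; P(data | box C) = (4/6)(3/5) = 2/5.
The prior-weighted likelihoods are 1/3 · 1/5 = 1/15, 1/3 · 4/5 = 4/15, 1/3 · 2/5 = 2/15; with total 7/15.
So P(box A | data) = (1/15) / (7/15) = 1/7.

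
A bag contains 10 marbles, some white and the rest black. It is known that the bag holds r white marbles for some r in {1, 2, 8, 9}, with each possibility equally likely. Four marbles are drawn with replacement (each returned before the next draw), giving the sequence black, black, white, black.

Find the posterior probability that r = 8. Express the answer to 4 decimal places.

0.0350

The likelihood of the observed sequence under each hypothesis: P(data | r = 1) = (9/10)(9/10)(1/10)(9/10) = 0.0729; P(data | r = 2) = (8/10)(8/10)(2/10)(8/10) = 0.1024; P(data | r = 8) = (2/10)(2/10)(8/10)(2/10) = 0.0064; P(data | r = 9) = (1/10)(1/10)(9/10)(1/10) = 0.0009.
Weighting by the prior gives 1/4 · 0.0729 = 0.018225, 1/4 · 0.1024 = 0.0256, 1/4 · 0.0064 = 0.0016, 1/4 · 0.0009 = 0.000225; with total 0.04565.
By Bayes' rule, P(r = 8 | data) = (0.0016) / (0.04565) = 0.035049.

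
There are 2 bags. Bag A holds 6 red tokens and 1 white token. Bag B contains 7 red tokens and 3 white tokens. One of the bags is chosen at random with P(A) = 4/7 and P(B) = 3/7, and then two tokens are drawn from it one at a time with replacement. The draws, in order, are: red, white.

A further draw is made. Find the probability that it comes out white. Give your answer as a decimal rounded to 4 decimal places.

0.2313

Compute the likelihood of the observed sequence for each case: P(data | bag A) = (6/7)(1/7) = 0.12245; P(data | bag B) = (7/10)(3/10) = 0.21.
Weighting by the prior gives 4/7 · 0.12245 = 0.069971, 3/7 · 0.21 = 0.09; these sum to 0.15997.
The posterior is then P(bag A | data) = 0.4374, P(bag B | data) = 0.5626.
The predictive probability is P(white next | data) = (1/7)(0.4374) + (3/10)(0.5626) = 0.23127.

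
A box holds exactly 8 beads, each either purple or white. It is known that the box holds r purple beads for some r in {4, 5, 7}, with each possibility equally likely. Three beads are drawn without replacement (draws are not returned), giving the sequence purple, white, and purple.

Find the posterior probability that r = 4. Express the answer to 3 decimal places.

0.320

The likelihood of the observed sequence under each hypothesis: P(data | r = 4) = (4/8)(4/7)(3/6) = 1/7; P(data | r = 5) = (5/8)(3/7)(4/6) = 5/28; P(data | r = 7) = (7/8)(1/7)(6/6) = 1/8.
Multiplying each by its prior: 1/3 · 1/7 = 1/21, 1/3 · 5/28 = 5/84, 1/3 · 1/8 = 1/24; these sum to 25/168.
So P(r = 4 | data) = (1/21) / (25/168) = 8/25.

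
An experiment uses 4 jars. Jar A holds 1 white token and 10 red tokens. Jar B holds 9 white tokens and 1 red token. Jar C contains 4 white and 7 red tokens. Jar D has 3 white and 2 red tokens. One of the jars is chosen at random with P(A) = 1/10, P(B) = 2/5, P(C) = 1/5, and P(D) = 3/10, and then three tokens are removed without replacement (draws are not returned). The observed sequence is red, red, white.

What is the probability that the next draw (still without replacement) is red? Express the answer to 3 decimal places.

0.415

For each hypothesis, P(data | H) works out to: P(data | jar A) = (10/11)(9/10)(1/9) = 0.090909; P(data | jar B) = (1/10)(0/9) = 0; P(data | jar C) = (7/11)(6/10)(4/9) = 0.1697; P(data | jar D) = (2/5)(1/4)(3/3) = 0.1.
Weighting by the prior gives 1/10 · 0.090909 = 0.0090909, 2/5 · 0 = 0, 1/5 · 0.1697 = 0.033939, 3/10 · 0.1 = 0.03; these sum to 0.07303.
The posterior is then P(jar A | data) = 0.12448, P(jar B | data) = 0, P(jar C | data) = 0.46473, P(jar D | data) = 0.41079.
The predictive probability is P(red next | data) = (1)(0.12448) + (5/8)(0.46473) + (0)(0.41079) = 0.41494.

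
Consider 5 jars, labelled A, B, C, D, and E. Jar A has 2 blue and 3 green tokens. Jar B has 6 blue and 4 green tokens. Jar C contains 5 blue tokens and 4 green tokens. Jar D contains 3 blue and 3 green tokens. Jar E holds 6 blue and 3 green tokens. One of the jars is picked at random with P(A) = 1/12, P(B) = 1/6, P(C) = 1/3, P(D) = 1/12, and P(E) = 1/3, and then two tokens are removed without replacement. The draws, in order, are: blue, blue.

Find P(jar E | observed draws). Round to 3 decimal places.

For each hypothesis, P(data | H) works out to: P(data | jar A) = (2/5)(1/4) = 0.1; P(data | jar B) = (6/10)(5/9) = 0.33333; P(data | jar C) = (5/9)(4/8) = 0.27778; P(data | jar D) = (3/6)(2/5) = 0.2; P(data | jar E) = (6/9)(5/8) = 0.41667.
Weighting by the prior gives 1/12 · 0.1 = 0.0083333, 1/6 · 0.33333 = 0.055556, 1/3 · 0.27778 = 0.092593, 1/12 · 0.2 = 0.016667, 1/3 · 0.41667 = 0.13889; summing to 0.31204.
Hence P(jar E | data) = (0.13889) / (0.31204) = 0.4451.

0.445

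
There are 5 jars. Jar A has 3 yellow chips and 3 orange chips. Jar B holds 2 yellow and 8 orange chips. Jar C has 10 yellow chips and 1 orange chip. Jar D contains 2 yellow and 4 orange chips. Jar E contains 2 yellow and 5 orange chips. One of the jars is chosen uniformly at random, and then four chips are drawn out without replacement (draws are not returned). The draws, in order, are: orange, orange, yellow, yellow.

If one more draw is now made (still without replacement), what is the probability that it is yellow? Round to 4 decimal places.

The likelihood of the observed sequence under each hypothesis: P(data | jar A) = (3/6)(2/5)(3/4)(2/3) = 0.1; P(data | jar B) = (8/10)(7/9)(2/8)(1/7) = 0.022222; P(data | jar C) = (1/11)(0/10) = 0; P(data | jar D) = (4/6)(3/5)(2/4)(1/3) = 0.066667; P(data | jar E) = (5/7)(4/6)(2/5)(1/4) = 0.047619.
The prior-weighted likelihoods are 1/5 · 0.1 = 0.02, 1/5 · 0.022222 = 0.0044444, 1/5 · 0 = 0, 1/5 · 0.066667 = 0.013333, 1/5 · 0.047619 = 0.0095238; these sum to 0.047302.
Dividing through by the total gives posterior P(jar A | data) = 0.42282, P(jar B | data) = 0.09396, P(jar C | data) = 0, P(jar D | data) = 0.28188, P(jar E | data) = 0.20134.
The predictive probability is P(yellow next | data) = (1/2)(0.42282) + (0)(0.09396) + (0)(0.28188) + (0)(0.20134) = 0.21141.

0.2114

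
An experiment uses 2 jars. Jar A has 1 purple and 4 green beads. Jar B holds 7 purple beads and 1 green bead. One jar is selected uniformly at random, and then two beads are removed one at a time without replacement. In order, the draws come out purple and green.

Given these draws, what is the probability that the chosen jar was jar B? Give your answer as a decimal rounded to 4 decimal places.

0.3846

Compute the likelihood of the observed sequence for each case: P(data | jar A) = (1/5)(4/4) = 1/5; P(data | jar B) = (7/8)(1/7) = 1/8.
Multiplying each by its prior: 1/2 · 1/5 = 1/10, 1/2 · 1/8 = 1/16; with total 13/80.
So P(jar B | data) = (1/16) / (13/80) = 5/13.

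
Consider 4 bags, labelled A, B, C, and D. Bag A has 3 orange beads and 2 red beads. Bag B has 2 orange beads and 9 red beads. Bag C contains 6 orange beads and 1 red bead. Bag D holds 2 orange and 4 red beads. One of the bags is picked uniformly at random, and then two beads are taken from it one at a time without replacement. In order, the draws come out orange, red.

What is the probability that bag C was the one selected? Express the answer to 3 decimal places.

For each hypothesis, P(data | H) works out to: P(data | bag A) = (3/5)(2/4) = 0.3; P(data | bag B) = (2/11)(9/10) = 0.16364; P(data | bag C) = (6/7)(1/6) = 0.14286; P(data | bag D) = (2/6)(4/5) = 0.26667.
The prior-weighted likelihoods are 1/4 · 0.3 = 0.075, 1/4 · 0.16364 = 0.040909, 1/4 · 0.14286 = 0.035714, 1/4 · 0.26667 = 0.066667; these sum to 0.21829.
By Bayes' rule, P(bag C | data) = (0.035714) / (0.21829) = 0.16361.

0.164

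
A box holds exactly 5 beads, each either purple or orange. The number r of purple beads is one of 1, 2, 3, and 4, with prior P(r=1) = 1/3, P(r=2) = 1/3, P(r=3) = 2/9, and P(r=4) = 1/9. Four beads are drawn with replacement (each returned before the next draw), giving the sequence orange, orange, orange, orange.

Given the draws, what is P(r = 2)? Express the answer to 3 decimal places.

0.233

Compute the likelihood of the observed sequence for each case: P(data | r = 1) = (4/5)(4/5)(4/5)(4/5) = 0.4096; P(data | r = 2) = (3/5)(3/5)(3/5)(3/5) = 0.1296; P(data | r = 3) = (2/5)(2/5)(2/5)(2/5) = 0.0256; P(data | r = 4) = (1/5)(1/5)(1/5)(1/5) = 0.0016.
The prior-weighted likelihoods are 1/3 · 0.4096 = 0.13653, 1/3 · 0.1296 = 0.0432, 2/9 · 0.0256 = 0.0056889, 1/9 · 0.0016 = 0.00017778; these sum to 0.1856.
So P(r = 2 | data) = (0.0432) / (0.1856) = 0.23276.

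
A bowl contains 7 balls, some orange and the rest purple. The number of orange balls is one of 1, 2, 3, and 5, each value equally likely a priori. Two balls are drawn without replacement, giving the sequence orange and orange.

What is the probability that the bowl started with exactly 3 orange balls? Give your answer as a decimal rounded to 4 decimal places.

Compute the likelihood of the observed sequence for each case: P(data | r = 1) = (1/7)(0/6) = 0; P(data | r = 2) = (2/7)(1/6) = 1/21; P(data | r = 3) = (3/7)(2/6) = 1/7; P(data | r = 5) = (5/7)(4/6) = 10/21.
Weighting by the prior gives 1/4 · 0 = 0, 1/4 · 1/21 = 1/84, 1/4 · 1/7 = 1/28, 1/4 · 10/21 = 5/42; with total 1/6.
Hence P(r = 3 | data) = (1/28) / (1/6) = 3/14.

0.2143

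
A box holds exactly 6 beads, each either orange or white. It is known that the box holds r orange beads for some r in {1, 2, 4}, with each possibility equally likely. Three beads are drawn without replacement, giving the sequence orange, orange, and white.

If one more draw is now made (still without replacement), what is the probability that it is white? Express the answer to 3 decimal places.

The likelihood of the observed sequence under each hypothesis: P(data | r = 1) = (1/6)(0/5) = 0; P(data | r = 2) = (2/6)(1/5)(4/4) = 1/15; P(data | r = 4) = (4/6)(3/5)(2/4) = 1/5.
Multiplying each by its prior: 1/3 · 0 = 0, 1/3 · 1/15 = 1/45, 1/3 · 1/5 = 1/15; summing to 4/45.
The posterior is then P(r = 1 | data) = 0, P(r = 2 | data) = 1/4, P(r = 4 | data) = 3/4.
So P(white next | data) = Σ P(white next | H) P(H | data) = (1)(1/4) + (1/3)(3/4) = 1/2.

0.500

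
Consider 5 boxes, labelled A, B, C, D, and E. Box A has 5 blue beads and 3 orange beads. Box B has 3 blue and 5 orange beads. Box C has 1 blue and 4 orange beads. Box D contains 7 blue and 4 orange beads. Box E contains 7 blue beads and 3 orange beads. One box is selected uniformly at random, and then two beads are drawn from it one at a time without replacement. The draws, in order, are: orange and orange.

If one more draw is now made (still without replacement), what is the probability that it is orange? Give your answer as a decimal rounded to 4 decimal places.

Under each hypothesis, the probability of the observed sequence is: P(data | box A) = (3/8)(2/7) = 0.10714; P(data | box B) = (5/8)(4/7) = 0.35714; P(data | box C) = (4/5)(3/4) = 0.6; P(data | box D) = (4/11)(3/10) = 0.10909; P(data | box E) = (3/10)(2/9) = 0.066667.
The prior-weighted likelihoods are 1/5 · 0.10714 = 0.021429, 1/5 · 0.35714 = 0.071429, 1/5 · 0.6 = 0.12, 1/5 · 0.10909 = 0.021818, 1/5 · 0.066667 = 0.013333; these sum to 0.24801.
Dividing through by the total gives posterior P(box A | data) = 0.086403, P(box B | data) = 0.28801, P(box C | data) = 0.48385, P(box D | data) = 0.087973, P(box E | data) = 0.053762.
So P(orange next | data) = Σ P(orange next | H) P(H | data) = (1/6)(0.086403) + (1/2)(0.28801) + (2/3)(0.48385) + (2/9)(0.087973) + (1/8)(0.053762) = 0.50724.

0.5072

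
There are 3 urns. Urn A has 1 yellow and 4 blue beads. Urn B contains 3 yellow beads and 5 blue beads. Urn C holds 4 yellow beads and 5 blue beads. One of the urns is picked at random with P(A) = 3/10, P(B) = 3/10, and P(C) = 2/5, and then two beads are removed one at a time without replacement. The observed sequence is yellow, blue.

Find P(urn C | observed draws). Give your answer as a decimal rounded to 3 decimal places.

0.442

Compute the likelihood of the observed sequence for each case: P(data | urn A) = (1/5)(4/4) = 0.2; P(data | urn B) = (3/8)(5/7) = 0.26786; P(data | urn C) = (4/9)(5/8) = 0.27778.
Multiplying each by its prior: 3/10 · 0.2 = 0.06, 3/10 · 0.26786 = 0.080357, 2/5 · 0.27778 = 0.11111; with total 0.25147.
So P(urn C | data) = (0.11111) / (0.25147) = 0.44185.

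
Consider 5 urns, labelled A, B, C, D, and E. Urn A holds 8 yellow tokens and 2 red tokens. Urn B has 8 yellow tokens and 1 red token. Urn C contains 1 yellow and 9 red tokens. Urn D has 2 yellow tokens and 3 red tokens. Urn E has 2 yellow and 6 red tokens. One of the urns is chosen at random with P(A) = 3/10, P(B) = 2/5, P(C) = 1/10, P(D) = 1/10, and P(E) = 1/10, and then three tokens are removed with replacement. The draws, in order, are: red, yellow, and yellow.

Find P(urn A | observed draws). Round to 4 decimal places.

The likelihood of the observed sequence under each hypothesis: P(data | urn A) = (2/10)(8/10)(8/10) = 0.128; P(data | urn B) = (1/9)(8/9)(8/9) = 0.087791; P(data | urn C) = (9/10)(1/10)(1/10) = 0.009; P(data | urn D) = (3/5)(2/5)(2/5) = 0.096; P(data | urn E) = (6/8)(2/8)(2/8) = 0.046875.
Multiplying each by its prior: 3/10 · 0.128 = 0.0384, 2/5 · 0.087791 = 0.035117, 1/10 · 0.009 = 0.0009, 1/10 · 0.096 = 0.0096, 1/10 · 0.046875 = 0.0046875; summing to 0.088704.
So P(urn A | data) = (0.0384) / (0.088704) = 0.4329.

0.4329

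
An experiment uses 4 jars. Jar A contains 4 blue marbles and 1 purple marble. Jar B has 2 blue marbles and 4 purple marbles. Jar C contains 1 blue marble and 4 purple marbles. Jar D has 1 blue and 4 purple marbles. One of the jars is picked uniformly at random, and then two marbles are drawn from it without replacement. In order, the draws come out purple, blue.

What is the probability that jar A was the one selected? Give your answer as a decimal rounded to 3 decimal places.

Under each hypothesis, the probability of the observed sequence is: P(data | jar A) = (1/5)(4/4) = 1/5; P(data | jar B) = (4/6)(2/5) = 4/15; P(data | jar C) = (4/5)(1/4) = 1/5; P(data | jar D) = (4/5)(1/4) = 1/5.
The prior-weighted likelihoods are 1/4 · 1/5 = 1/20, 1/4 · 4/15 = 1/15, 1/4 · 1/5 = 1/20, 1/4 · 1/5 = 1/20; with total 13/60.
By Bayes' rule, P(jar A | data) = (1/20) / (13/60) = 3/13.

0.231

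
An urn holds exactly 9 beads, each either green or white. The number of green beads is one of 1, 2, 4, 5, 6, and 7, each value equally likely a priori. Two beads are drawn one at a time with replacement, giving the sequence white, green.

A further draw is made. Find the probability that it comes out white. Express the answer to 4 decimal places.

For each hypothesis, P(data | H) works out to: P(data | r = 1) = (8/9)(1/9) = 8/81; P(data | r = 2) = (7/9)(2/9) = 14/81; P(data | r = 4) = (5/9)(4/9) = 20/81; P(data | r = 5) = (4/9)(5/9) = 20/81; P(data | r = 6) = (3/9)(6/9) = 2/9; P(data | r = 7) = (2/9)(7/9) = 14/81.
The prior-weighted likelihoods are 1/6 · 8/81 = 4/243, 1/6 · 14/81 = 7/243, 1/6 · 20/81 = 10/243, 1/6 · 20/81 = 10/243, 1/6 · 2/9 = 1/27, 1/6 · 14/81 = 7/243; these sum to 47/243.
The posterior is then P(r = 1 | data) = 4/47, P(r = 2 | data) = 7/47, P(r = 4 | data) = 10/47, P(r = 5 | data) = 10/47, P(r = 6 | data) = 9/47, P(r = 7 | data) = 7/47.
Averaging over the posterior, P(white next | data) = (8/9)(4/47) + (7/9)(7/47) + (5/9)(10/47) + (4/9)(10/47) + (1/3)(9/47) + (2/9)(7/47) = 212/423.

0.5012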